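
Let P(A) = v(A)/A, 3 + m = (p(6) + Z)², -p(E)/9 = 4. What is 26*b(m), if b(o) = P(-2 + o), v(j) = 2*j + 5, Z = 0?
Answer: 67262/1291 ≈ 52.101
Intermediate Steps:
p(E) = -36 (p(E) = -9*4 = -36)
v(j) = 5 + 2*j
m = 1293 (m = -3 + (-36 + 0)² = -3 + (-36)² = -3 + 1296 = 1293)
P(A) = (5 + 2*A)/A
b(o) = 2 + 5/(-2 + o)
26*b(m) = 26*((1 + 2*1293)/(-2 + 1293)) = 26*((1 + 2586)/1291) = 26*((1/1291)*2587) = 26*(2587/1291) = 67262/1291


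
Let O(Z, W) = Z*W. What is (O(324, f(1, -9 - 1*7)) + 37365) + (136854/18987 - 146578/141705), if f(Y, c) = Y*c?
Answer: 28867096867573/896850945 ≈ 32187.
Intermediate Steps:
O(Z, W) = W*Z
(O(324, f(1, -9 - 1*7)) + 37365) + (136854/18987 - 146578/141705) = ((1*(-9 - 1*7))*324 + 37365) + (136854/18987 - 146578/141705) = ((1*(-9 - 7))*324 + 37365) + (136854*(1/18987) - 146578*1/141705) = ((1*(-16))*324 + 37365) + (45618/6329 - 146578/141705) = (-16*324 + 37365) + 5536606528/896850945 = (-5184 + 37365) + 5536606528/896850945 = 32181 + 5536606528/896850945 = 28867096867573/896850945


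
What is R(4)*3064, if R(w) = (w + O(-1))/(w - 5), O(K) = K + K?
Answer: -6128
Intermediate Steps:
O(K) = 2*K
R(w) = (-2 + w)/(-5 + w) (R(w) = (w + 2*(-1))/(w - 5) = (w - 2)/(-5 + w) = (-2 + w)/(-5 + w))
R(4)*3064 = ((-2 + 4)/(-5 + 4))*3064 = (2/(-1))*3064 = -1*2*3064 = -2*3064 = -6128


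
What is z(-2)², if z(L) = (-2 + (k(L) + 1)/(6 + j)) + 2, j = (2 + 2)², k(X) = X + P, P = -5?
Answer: 9/121 ≈ 0.074380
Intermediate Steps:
k(X) = -5 + X (k(X) = X - 5 = -5 + X)
j = 16 (j = 4² = 16)
z(L) = -2/11 + L/22 (z(L) = (-2 + ((-5 + L) + 1)/(6 + 16)) + 2 = (-2 + (-4 + L)/22) + 2 = (-2 + (-4 + L)*(1/22)) + 2 = (-2 + (-2/11 + L/22)) + 2 = (-24/11 + L/22) + 2 = -2/11 + L/22)
z(-2)² = (-2/11 + (1/22)*(-2))² = (-2/11 - 1/11)² = (-3/11)² = 9/121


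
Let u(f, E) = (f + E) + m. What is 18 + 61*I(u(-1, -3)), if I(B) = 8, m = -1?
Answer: 506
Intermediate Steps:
u(f, E) = -1 + E + f (u(f, E) = (f + E) - 1 = (E + f) - 1 = -1 + E + f)
18 + 61*I(u(-1, -3)) = 18 + 61*8 = 18 + 488 = 506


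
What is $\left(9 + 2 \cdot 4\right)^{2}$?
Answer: $289$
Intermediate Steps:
$\left(9 + 2 \cdot 4\right)^{2} = \left(9 + 8\right)^{2} = 17^{2} = 289$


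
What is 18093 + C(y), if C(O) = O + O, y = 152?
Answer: 18397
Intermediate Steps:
C(O) = 2*O
18093 + C(y) = 18093 + 2*152 = 18093 + 304 = 18397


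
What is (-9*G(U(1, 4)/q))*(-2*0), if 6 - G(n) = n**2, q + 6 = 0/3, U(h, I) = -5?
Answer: 0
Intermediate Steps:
q = -6 (q = -6 + 0/3 = -6 + 0*(1/3) = -6 + 0 = -6)
G(n) = 6 - n**2
(-9*G(U(1, 4)/q))*(-2*0) = (-9*(6 - (-5/(-6))**2))*(-2*0) = -9*(6 - (-5*(-1/6))**2)*0 = -9*(6 - (5/6)**2)*0 = -9*(6 - 1*25/36)*0 = -9*(6 - 25/36)*0 = -9*191/36*0 = -191/4*0 = 0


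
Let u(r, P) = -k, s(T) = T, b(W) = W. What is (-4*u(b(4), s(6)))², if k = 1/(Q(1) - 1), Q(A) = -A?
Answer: 4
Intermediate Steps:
k = -½ (k = 1/(-1*1 - 1) = 1/(-1 - 1) = 1/(-2) = -½ ≈ -0.50000)
u(r, P) = ½ (u(r, P) = -1*(-½) = ½)
(-4*u(b(4), s(6)))² = (-4*½)² = (-2)² = 4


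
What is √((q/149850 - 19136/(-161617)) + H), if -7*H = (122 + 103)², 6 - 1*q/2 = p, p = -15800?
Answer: I*√25659362075447516806033/1883646135 ≈ 85.04*I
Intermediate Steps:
q = 31612 (q = 12 - 2*(-15800) = 12 + 31600 = 31612)
H = -50625/7 (H = -(122 + 103)²/7 = -⅐*225² = -⅐*50625 = -50625/7 ≈ -7232.1)
√((q/149850 - 19136/(-161617)) + H) = √((31612/149850 - 19136/(-161617)) - 50625/7) = √((31612*(1/149850) - 19136*(-1/161617)) - 50625/7) = √((15806/74925 + 19136/161617) - 50625/7) = √(3988283102/12109153725 - 50625/7) = √(-612997989346411/84764076075) = I*√25659362075447516806033/1883646135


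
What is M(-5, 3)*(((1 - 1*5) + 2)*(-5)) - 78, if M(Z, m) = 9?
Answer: 12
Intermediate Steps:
M(-5, 3)*(((1 - 1*5) + 2)*(-5)) - 78 = 9*(((1 - 1*5) + 2)*(-5)) - 78 = 9*(((1 - 5) + 2)*(-5)) - 78 = 9*((-4 + 2)*(-5)) - 78 = 9*(-2*(-5)) - 78 = 9*10 - 78 = 90 - 78 = 12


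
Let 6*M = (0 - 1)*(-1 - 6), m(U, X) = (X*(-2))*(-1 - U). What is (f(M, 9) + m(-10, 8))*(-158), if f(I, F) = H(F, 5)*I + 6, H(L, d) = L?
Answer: 20145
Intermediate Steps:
m(U, X) = -2*X*(-1 - U) (m(U, X) = (-2*X)*(-1 - U) = -2*X*(-1 - U))
M = 7/6 (M = ((0 - 1)*(-1 - 6))/6 = (-1*(-7))/6 = (⅙)*7 = 7/6 ≈ 1.1667)
f(I, F) = 6 + F*I (f(I, F) = F*I + 6 = 6 + F*I)
(f(M, 9) + m(-10, 8))*(-158) = ((6 + 9*(7/6)) + 2*8*(1 - 10))*(-158) = ((6 + 21/2) + 2*8*(-9))*(-158) = (33/2 - 144)*(-158) = -255/2*(-158) = 20145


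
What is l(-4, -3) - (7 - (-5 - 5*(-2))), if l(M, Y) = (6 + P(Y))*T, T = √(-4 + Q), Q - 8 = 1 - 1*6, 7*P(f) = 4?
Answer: -2 + 46*I/7 ≈ -2.0 + 6.5714*I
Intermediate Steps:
P(f) = 4/7 (P(f) = (⅐)*4 = 4/7)
Q = 3 (Q = 8 + (1 - 1*6) = 8 + (1 - 6) = 8 - 5 = 3)
T = I (T = √(-4 + 3) = √(-1) = I ≈ 1.0*I)
l(M, Y) = 46*I/7 (l(M, Y) = (6 + 4/7)*I = 46*I/7)
l(-4, -3) - (7 - (-5 - 5*(-2))) = 46*I/7 - (7 - (-5 - 5*(-2))) = 46*I/7 - (7 - (-5 + 10)) = 46*I/7 - (7 - 1*5) = 46*I/7 - (7 - 5) = 46*I/7 - 1*2 = 46*I/7 - 2 = -2 + 46*I/7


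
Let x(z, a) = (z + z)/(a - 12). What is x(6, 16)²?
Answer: 9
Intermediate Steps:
x(z, a) = 2*z/(-12 + a) (x(z, a) = (2*z)/(-12 + a) = 2*z/(-12 + a))
x(6, 16)² = (2*6/(-12 + 16))² = (2*6/4)² = (2*6*(¼))² = 3² = 9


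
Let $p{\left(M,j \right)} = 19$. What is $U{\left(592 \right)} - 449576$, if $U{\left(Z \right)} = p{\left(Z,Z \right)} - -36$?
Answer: $-449521$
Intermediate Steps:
$U{\left(Z \right)} = 55$ ($U{\left(Z \right)} = 19 - -36 = 19 + 36 = 55$)
$U{\left(592 \right)} - 449576 = 55 - 449576 = -449521$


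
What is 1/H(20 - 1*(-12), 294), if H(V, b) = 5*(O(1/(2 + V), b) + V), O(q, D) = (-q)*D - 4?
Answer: 17/1645 ≈ 0.010334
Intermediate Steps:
O(q, D) = -4 - D*q (O(q, D) = -D*q - 4 = -4 - D*q)
H(V, b) = -20 + 5*V - 5*b/(2 + V) (H(V, b) = 5*((-4 - b/(2 + V)) + V) = 5*(-4 + V - b/(2 + V)) = -20 + 5*V - 5*b/(2 + V))
1/H(20 - 1*(-12), 294) = 1/(5*(-8 + (20 - 1*(-12))² - 1*294 - 2*(20 - 1*(-12)))/(2 + (20 - 1*(-12)))) = 1/(5*(-8 + (20 + 12)² - 294 - 2*(20 + 12))/(2 + (20 + 12))) = 1/(5*(-8 + 32² - 294 - 2*32)/(2 + 32)) = 1/(5*(-8 + 1024 - 294 - 64)/34) = 1/(5*(1/34)*658) = 1/(1645/17) = 17/1645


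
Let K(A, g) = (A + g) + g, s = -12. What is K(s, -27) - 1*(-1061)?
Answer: 995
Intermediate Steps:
K(A, g) = A + 2*g
K(s, -27) - 1*(-1061) = (-12 + 2*(-27)) - 1*(-1061) = (-12 - 54) + 1061 = -66 + 1061 = 995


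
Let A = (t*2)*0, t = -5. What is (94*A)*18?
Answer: 0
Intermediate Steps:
A = 0 (A = -5*2*0 = -10*0 = 0)
(94*A)*18 = (94*0)*18 = 0*18 = 0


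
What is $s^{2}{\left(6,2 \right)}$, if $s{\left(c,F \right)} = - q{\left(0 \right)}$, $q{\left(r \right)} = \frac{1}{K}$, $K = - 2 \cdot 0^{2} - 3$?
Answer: $\frac{1}{9} \approx 0.11111$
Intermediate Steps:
$K = -3$ ($K = \left(-2\right) 0 - 3 = 0 - 3 = -3$)
$q{\left(r \right)} = - \frac{1}{3}$ ($q{\left(r \right)} = \frac{1}{-3} = - \frac{1}{3}$)
$s{\left(c,F \right)} = \frac{1}{3}$ ($s{\left(c,F \right)} = \left(-1\right) \left(- \frac{1}{3}\right) = \frac{1}{3}$)
$s^{2}{\left(6,2 \right)} = \left(\frac{1}{3}\right)^{2} = \frac{1}{9}$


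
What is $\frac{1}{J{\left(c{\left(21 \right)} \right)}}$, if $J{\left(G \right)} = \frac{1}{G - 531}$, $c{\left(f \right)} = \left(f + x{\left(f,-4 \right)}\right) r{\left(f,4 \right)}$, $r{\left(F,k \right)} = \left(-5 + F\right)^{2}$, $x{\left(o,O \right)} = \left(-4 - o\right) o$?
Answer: $-129555$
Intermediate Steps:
$x{\left(o,O \right)} = o \left(-4 - o\right)$
$c{\left(f \right)} = \left(-5 + f\right)^{2} \left(f - f \left(4 + f\right)\right)$ ($c{\left(f \right)} = \left(f - f \left(4 + f\right)\right) \left(-5 + f\right)^{2} = \left(-5 + f\right)^{2} \left(f - f \left(4 + f\right)\right)$)
$J{\left(G \right)} = \frac{1}{-531 + G}$
$\frac{1}{J{\left(c{\left(21 \right)} \right)}} = \frac{1}{\frac{1}{-531 + 21 \left(-5 + 21\right)^{2} \left(-3 - 21\right)}} = \frac{1}{\frac{1}{-531 + 21 \cdot 16^{2} \left(-3 - 21\right)}} = \frac{1}{\frac{1}{-531 + 21 \cdot 256 \left(-24\right)}} = \frac{1}{\frac{1}{-531 - 129024}} = \frac{1}{\frac{1}{-129555}} = \frac{1}{- \frac{1}{129555}} = -129555$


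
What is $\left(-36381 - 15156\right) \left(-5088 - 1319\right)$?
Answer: $330197559$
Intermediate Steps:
$\left(-36381 - 15156\right) \left(-5088 - 1319\right) = \left(-51537\right) \left(-6407\right) = 330197559$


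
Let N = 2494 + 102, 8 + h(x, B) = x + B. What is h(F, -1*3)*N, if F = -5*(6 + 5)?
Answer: -171336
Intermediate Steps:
F = -55 (F = -5*11 = -55)
h(x, B) = -8 + B + x (h(x, B) = -8 + (x + B) = -8 + (B + x) = -8 + B + x)
N = 2596
h(F, -1*3)*N = (-8 - 1*3 - 55)*2596 = (-8 - 3 - 55)*2596 = -66*2596 = -171336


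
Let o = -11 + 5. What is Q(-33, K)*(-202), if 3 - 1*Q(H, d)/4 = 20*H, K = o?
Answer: -535704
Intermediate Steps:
o = -6
K = -6
Q(H, d) = 12 - 80*H
Q(-33, K)*(-202) = (12 - 80*(-33))*(-202) = (12 + 2640)*(-202) = 2652*(-202) = -535704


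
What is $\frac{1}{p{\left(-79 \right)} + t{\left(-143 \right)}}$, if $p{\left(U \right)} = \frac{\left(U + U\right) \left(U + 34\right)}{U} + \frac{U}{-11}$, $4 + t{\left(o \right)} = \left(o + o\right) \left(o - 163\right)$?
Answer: $\frac{11}{961721} \approx 1.1438 \cdot 10^{-5}$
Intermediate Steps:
$t{\left(o \right)} = -4 + 2 o \left(-163 + o\right)$ ($t{\left(o \right)} = -4 + \left(o + o\right) \left(o - 163\right) = -4 + 2 o \left(-163 + o\right)$)
$p{\left(U \right)} = 68 + \frac{21 U}{11}$ ($p{\left(U \right)} = \frac{2 U \left(34 + U\right)}{U} + U \left(- \frac{1}{11}\right) = \frac{2 U \left(34 + U\right)}{U} - \frac{U}{11} = \left(68 + 2 U\right) - \frac{U}{11} = 68 + \frac{21 U}{11}$)
$\frac{1}{p{\left(-79 \right)} + t{\left(-143 \right)}} = \frac{1}{\left(68 + \frac{21}{11} \left(-79\right)\right) - \left(-46614 - 40898\right)} = \frac{1}{\left(68 - \frac{1659}{11}\right) + \left(-4 + 46618 + 2 \cdot 20449\right)} = \frac{1}{- \frac{911}{11} + \left(-4 + 46618 + 40898\right)} = \frac{1}{- \frac{911}{11} + 87512} = \frac{1}{\frac{961721}{11}} = \frac{11}{961721}$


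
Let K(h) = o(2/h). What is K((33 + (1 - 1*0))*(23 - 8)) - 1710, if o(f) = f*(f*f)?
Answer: -28354151249/16581375 ≈ -1710.0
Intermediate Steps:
o(f) = f**3 (o(f) = f*f**2 = f**3)
K(h) = 8/h**3 (K(h) = (2/h)**3 = 8/h**3)
K((33 + (1 - 1*0))*(23 - 8)) - 1710 = 8/((33 + (1 - 1*0))*(23 - 8))**3 - 1710 = 8/((33 + (1 + 0))*15)**3 - 1710 = 8/((33 + 1)*15)**3 - 1710 = 8/(34*15)**3 - 1710 = 8/510**3 - 1710 = 8*(1/132651000) - 1710 = 1/16581375 - 1710 = -28354151249/16581375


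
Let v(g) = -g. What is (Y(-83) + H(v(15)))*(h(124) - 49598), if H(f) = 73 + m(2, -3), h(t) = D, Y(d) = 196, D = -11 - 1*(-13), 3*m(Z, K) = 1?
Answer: -13357856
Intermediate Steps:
m(Z, K) = ⅓ (m(Z, K) = (⅓)*1 = ⅓)
D = 2 (D = -11 + 13 = 2)
h(t) = 2
H(f) = 220/3 (H(f) = 73 + ⅓ = 220/3)
(Y(-83) + H(v(15)))*(h(124) - 49598) = (196 + 220/3)*(2 - 49598) = (808/3)*(-49596) = -13357856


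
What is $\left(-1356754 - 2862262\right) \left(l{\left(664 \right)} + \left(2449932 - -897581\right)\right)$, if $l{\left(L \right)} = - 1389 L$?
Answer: $-10232029326472$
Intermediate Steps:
$\left(-1356754 - 2862262\right) \left(l{\left(664 \right)} + \left(2449932 - -897581\right)\right) = \left(-1356754 - 2862262\right) \left(\left(-1389\right) 664 + \left(2449932 - -897581\right)\right) = - 4219016 \left(-922296 + \left(2449932 + 897581\right)\right) = - 4219016 \left(-922296 + 3347513\right) = \left(-4219016\right) 2425217 = -10232029326472$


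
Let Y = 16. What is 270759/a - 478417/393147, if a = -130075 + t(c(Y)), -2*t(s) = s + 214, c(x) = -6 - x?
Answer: -168724107880/51176338137 ≈ -3.2969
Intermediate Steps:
t(s) = -107 - s/2 (t(s) = -(s + 214)/2 = -(214 + s)/2 = -107 - s/2)
a = -130171 (a = -130075 + (-107 - (-6 - 1*16)/2) = -130075 + (-107 - (-6 - 16)/2) = -130075 + (-107 - 1/2*(-22)) = -130075 + (-107 + 11) = -130075 - 96 = -130171)
270759/a - 478417/393147 = 270759/(-130171) - 478417/393147 = 270759*(-1/130171) - 478417*1/393147 = -270759/130171 - 478417/393147 = -168724107880/51176338137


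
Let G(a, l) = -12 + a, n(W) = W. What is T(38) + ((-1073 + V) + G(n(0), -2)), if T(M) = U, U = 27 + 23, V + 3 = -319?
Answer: -1357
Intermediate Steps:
V = -322 (V = -3 - 319 = -322)
U = 50
T(M) = 50
T(38) + ((-1073 + V) + G(n(0), -2)) = 50 + ((-1073 - 322) + (-12 + 0)) = 50 + (-1395 - 12) = 50 - 1407 = -1357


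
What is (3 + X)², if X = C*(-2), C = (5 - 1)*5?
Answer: 1369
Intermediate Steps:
C = 20 (C = 4*5 = 20)
X = -40 (X = 20*(-2) = -40)
(3 + X)² = (3 - 40)² = (-37)² = 1369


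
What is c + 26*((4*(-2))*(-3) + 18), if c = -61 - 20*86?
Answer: -689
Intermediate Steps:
c = -1781 (c = -61 - 1720 = -1781)
c + 26*((4*(-2))*(-3) + 18) = -1781 + 26*((4*(-2))*(-3) + 18) = -1781 + 26*(-8*(-3) + 18) = -1781 + 26*(24 + 18) = -1781 + 26*42 = -1781 + 1092 = -689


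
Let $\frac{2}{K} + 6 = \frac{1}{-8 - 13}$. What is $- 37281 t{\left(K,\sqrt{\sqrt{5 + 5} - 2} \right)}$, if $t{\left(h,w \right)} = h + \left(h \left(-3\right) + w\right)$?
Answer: $- \frac{3131604}{127} - 37281 \sqrt{-2 + \sqrt{10}} \approx -64851.0$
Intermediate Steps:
$K = - \frac{42}{127}$ ($K = \frac{2}{-6 + \frac{1}{-8 - 13}} = \frac{2}{-6 + \frac{1}{-21}} = \frac{2}{-6 - \frac{1}{21}} = \frac{2}{- \frac{127}{21}} = 2 \left(- \frac{21}{127}\right) = - \frac{42}{127} \approx -0.33071$)
$t{\left(h,w \right)} = w - 2 h$ ($t{\left(h,w \right)} = h - \left(- w + 3 h\right) = w - 2 h$)
$- 37281 t{\left(K,\sqrt{\sqrt{5 + 5} - 2} \right)} = - 37281 \left(\sqrt{\sqrt{5 + 5} - 2} - - \frac{84}{127}\right) = - 37281 \left(\sqrt{\sqrt{10} - 2} + \frac{84}{127}\right) = - 37281 \left(\sqrt{-2 + \sqrt{10}} + \frac{84}{127}\right) = - 37281 \left(\frac{84}{127} + \sqrt{-2 + \sqrt{10}}\right) = - \frac{3131604}{127} - 37281 \sqrt{-2 + \sqrt{10}}$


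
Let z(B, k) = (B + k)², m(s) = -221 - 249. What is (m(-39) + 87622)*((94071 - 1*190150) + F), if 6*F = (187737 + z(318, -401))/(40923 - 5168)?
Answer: -898172530240544/107265 ≈ -8.3734e+9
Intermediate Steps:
m(s) = -470
F = 97313/107265 (F = ((187737 + (318 - 401)²)/(40923 - 5168))/6 = ((187737 + (-83)²)/35755)/6 = ((187737 + 6889)*(1/35755))/6 = (194626*(1/35755))/6 = (⅙)*(194626/35755) = 97313/107265 ≈ 0.90722)
(m(-39) + 87622)*((94071 - 1*190150) + F) = (-470 + 87622)*((94071 - 1*190150) + 97313/107265) = 87152*((94071 - 190150) + 97313/107265) = 87152*(-96079 + 97313/107265) = 87152*(-10305816622/107265) = -898172530240544/107265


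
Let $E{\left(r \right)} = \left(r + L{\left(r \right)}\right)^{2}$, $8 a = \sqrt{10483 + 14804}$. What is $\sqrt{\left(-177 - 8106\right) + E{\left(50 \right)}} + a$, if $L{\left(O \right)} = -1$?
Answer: $\frac{\sqrt{25287}}{8} + i \sqrt{5882} \approx 19.877 + 76.694 i$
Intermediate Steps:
$a = \frac{\sqrt{25287}}{8}$ ($a = \frac{\sqrt{10483 + 14804}}{8} = \frac{\sqrt{25287}}{8} \approx 19.877$)
$E{\left(r \right)} = \left(-1 + r\right)^{2}$ ($E{\left(r \right)} = \left(r - 1\right)^{2} = \left(-1 + r\right)^{2}$)
$\sqrt{\left(-177 - 8106\right) + E{\left(50 \right)}} + a = \sqrt{\left(-177 - 8106\right) + \left(-1 + 50\right)^{2}} + \frac{\sqrt{25287}}{8} = \sqrt{-8283 + 49^{2}} + \frac{\sqrt{25287}}{8} = \sqrt{-8283 + 2401} + \frac{\sqrt{25287}}{8} = \sqrt{-5882} + \frac{\sqrt{25287}}{8} = i \sqrt{5882} + \frac{\sqrt{25287}}{8} = \frac{\sqrt{25287}}{8} + i \sqrt{5882}$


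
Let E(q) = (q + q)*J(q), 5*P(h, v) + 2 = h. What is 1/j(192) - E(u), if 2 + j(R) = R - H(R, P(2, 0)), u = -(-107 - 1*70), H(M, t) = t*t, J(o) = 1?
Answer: -67259/190 ≈ -353.99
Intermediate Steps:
P(h, v) = -2/5 + h/5
H(M, t) = t**2
u = 177 (u = -(-107 - 70) = -1*(-177) = 177)
j(R) = -2 + R (j(R) = -2 + (R - (-2/5 + (1/5)*2)**2) = -2 + (R - (-2/5 + 2/5)**2) = -2 + (R - 1*0**2) = -2 + (R - 1*0) = -2 + (R + 0) = -2 + R)
E(q) = 2*q (E(q) = (q + q)*1 = (2*q)*1 = 2*q)
1/j(192) - E(u) = 1/(-2 + 192) - 2*177 = 1/190 - 1*354 = 1/190 - 354 = -67259/190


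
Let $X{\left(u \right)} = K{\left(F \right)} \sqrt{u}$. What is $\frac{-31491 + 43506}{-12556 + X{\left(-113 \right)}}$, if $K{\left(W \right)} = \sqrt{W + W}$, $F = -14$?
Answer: $- \frac{423765}{442837} + \frac{135 \sqrt{791}}{885674} \approx -0.95265$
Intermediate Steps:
$K{\left(W \right)} = \sqrt{2} \sqrt{W}$ ($K{\left(W \right)} = \sqrt{2 W} = \sqrt{2} \sqrt{W}$)
$X{\left(u \right)} = 2 i \sqrt{7} \sqrt{u}$ ($X{\left(u \right)} = \sqrt{2} \sqrt{-14} \sqrt{u} = \sqrt{2} i \sqrt{14} \sqrt{u} = 2 i \sqrt{7} \sqrt{u}$)
$\frac{-31491 + 43506}{-12556 + X{\left(-113 \right)}} = \frac{-31491 + 43506}{-12556 + 2 i \sqrt{7} \sqrt{-113}} = \frac{12015}{-12556 + 2 i \sqrt{7} i \sqrt{113}} = \frac{12015}{-12556 - 2 \sqrt{791}}$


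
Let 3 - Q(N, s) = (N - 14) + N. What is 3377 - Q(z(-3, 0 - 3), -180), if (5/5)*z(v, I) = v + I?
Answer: 3348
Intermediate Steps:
z(v, I) = I + v (z(v, I) = v + I = I + v)
Q(N, s) = 17 - 2*N (Q(N, s) = 3 - ((N - 14) + N) = 3 - ((-14 + N) + N) = 3 - (-14 + 2*N) = 3 + (14 - 2*N) = 17 - 2*N)
3377 - Q(z(-3, 0 - 3), -180) = 3377 - (17 - 2*((0 - 3) - 3)) = 3377 - (17 - 2*(-3 - 3)) = 3377 - (17 - 2*(-6)) = 3377 - (17 + 12) = 3377 - 1*29 = 3377 - 29 = 3348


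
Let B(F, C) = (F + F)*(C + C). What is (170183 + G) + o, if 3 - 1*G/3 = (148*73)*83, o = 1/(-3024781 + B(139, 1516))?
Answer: -5498358927541/2181885 ≈ -2.5200e+6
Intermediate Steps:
B(F, C) = 4*C*F (B(F, C) = (2*F)*(2*C) = 4*C*F)
o = -1/2181885 (o = 1/(-3024781 + 4*1516*139) = 1/(-3024781 + 842896) = 1/(-2181885) = -1/2181885 ≈ -4.5832e-7)
G = -2690187 (G = 9 - 3*148*73*83 = 9 - 32412*83 = 9 - 3*896732 = 9 - 2690196 = -2690187)
(170183 + G) + o = (170183 - 2690187) - 1/2181885 = -2520004 - 1/2181885 = -5498358927541/2181885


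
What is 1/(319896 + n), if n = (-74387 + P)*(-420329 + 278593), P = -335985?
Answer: 1/58164805688 ≈ 1.7193e-11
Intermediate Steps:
n = 58164485792 (n = (-74387 - 335985)*(-420329 + 278593) = -410372*(-141736) = 58164485792)
1/(319896 + n) = 1/(319896 + 58164485792) = 1/58164805688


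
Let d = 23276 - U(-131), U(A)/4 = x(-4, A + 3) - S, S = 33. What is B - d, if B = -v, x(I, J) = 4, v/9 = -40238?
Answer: 338750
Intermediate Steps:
v = -362142 (v = 9*(-40238) = -362142)
U(A) = -116 (U(A) = 4*(4 - 1*33) = 4*(4 - 33) = 4*(-29) = -116)
B = 362142 (B = -1*(-362142) = 362142)
d = 23392 (d = 23276 - 1*(-116) = 23276 + 116 = 23392)
B - d = 362142 - 1*23392 = 362142 - 23392 = 338750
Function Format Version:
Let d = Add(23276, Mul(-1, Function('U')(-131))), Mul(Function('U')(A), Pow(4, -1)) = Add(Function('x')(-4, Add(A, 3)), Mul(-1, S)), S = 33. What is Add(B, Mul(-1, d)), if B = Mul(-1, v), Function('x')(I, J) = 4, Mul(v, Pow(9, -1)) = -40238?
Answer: 338750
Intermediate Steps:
v = -362142 (v = Mul(9, -40238) = -362142)
Function('U')(A) = -116 (Function('U')(A) = Mul(4, Add(4, Mul(-1, 33))) = Mul(4, Add(4, -33)) = Mul(4, -29) = -116)
B = 362142 (B = Mul(-1, -362142) = 362142)
d = 23392 (d = Add(23276, Mul(-1, -116)) = Add(23276, 116) = 23392)
Add(B, Mul(-1, d)) = Add(362142, Mul(-1, 23392)) = Add(362142, -23392) = 338750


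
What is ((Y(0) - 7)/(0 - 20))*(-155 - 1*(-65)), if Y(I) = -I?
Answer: -63/2 ≈ -31.500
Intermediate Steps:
((Y(0) - 7)/(0 - 20))*(-155 - 1*(-65)) = ((-1*0 - 7)/(0 - 20))*(-155 - 1*(-65)) = ((0 - 7)/(-20))*(-155 + 65) = -7*(-1/20)*(-90) = (7/20)*(-90) = -63/2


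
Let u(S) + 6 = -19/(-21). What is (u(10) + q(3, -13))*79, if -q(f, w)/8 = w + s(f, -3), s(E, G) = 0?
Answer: 164083/21 ≈ 7813.5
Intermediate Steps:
u(S) = -107/21 (u(S) = -6 - 19/(-21) = -6 - 19*(-1/21) = -6 + 19/21 = -107/21)
q(f, w) = -8*w (q(f, w) = -8*(w + 0) = -8*w)
(u(10) + q(3, -13))*79 = (-107/21 - 8*(-13))*79 = (-107/21 + 104)*79 = (2077/21)*79 = 164083/21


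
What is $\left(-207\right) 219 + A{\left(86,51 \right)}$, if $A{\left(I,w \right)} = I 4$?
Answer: $-44989$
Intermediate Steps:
$A{\left(I,w \right)} = 4 I$
$\left(-207\right) 219 + A{\left(86,51 \right)} = \left(-207\right) 219 + 4 \cdot 86 = -45333 + 344 = -44989$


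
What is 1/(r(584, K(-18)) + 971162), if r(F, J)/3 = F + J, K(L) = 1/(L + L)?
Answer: 12/11674967 ≈ 1.0278e-6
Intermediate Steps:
K(L) = 1/(2*L)
r(F, J) = 3*F + 3*J (r(F, J) = 3*(F + J) = 3*F + 3*J)
1/(r(584, K(-18)) + 971162) = 1/((3*584 + 3*((½)/(-18))) + 971162) = 1/((1752 + 3*((½)*(-1/18))) + 971162) = 1/((1752 + 3*(-1/36)) + 971162) = 1/((1752 - 1/12) + 971162) = 1/(21023/12 + 971162) = 1/(11674967/12) = 12/11674967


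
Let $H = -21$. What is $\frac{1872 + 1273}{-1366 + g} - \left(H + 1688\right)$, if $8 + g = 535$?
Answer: $- \frac{1401758}{839} \approx -1670.7$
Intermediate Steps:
$g = 527$ ($g = -8 + 535 = 527$)
$\frac{1872 + 1273}{-1366 + g} - \left(H + 1688\right) = \frac{1872 + 1273}{-1366 + 527} - \left(-21 + 1688\right) = \frac{3145}{-839} - 1667 = 3145 \left(- \frac{1}{839}\right) - 1667 = - \frac{3145}{839} - 1667 = - \frac{1401758}{839}$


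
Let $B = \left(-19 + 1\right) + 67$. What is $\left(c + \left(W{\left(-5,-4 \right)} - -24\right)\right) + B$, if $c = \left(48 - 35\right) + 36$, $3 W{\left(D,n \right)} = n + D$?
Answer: $119$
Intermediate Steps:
$W{\left(D,n \right)} = \frac{D}{3} + \frac{n}{3}$ ($W{\left(D,n \right)} = \frac{n + D}{3} = \frac{D + n}{3} = \frac{D}{3} + \frac{n}{3}$)
$c = 49$ ($c = 13 + 36 = 49$)
$B = 49$ ($B = -18 + 67 = 49$)
$\left(c + \left(W{\left(-5,-4 \right)} - -24\right)\right) + B = \left(49 + \left(\left(\frac{1}{3} \left(-5\right) + \frac{1}{3} \left(-4\right)\right) - -24\right)\right) + 49 = \left(49 + \left(\left(- \frac{5}{3} - \frac{4}{3}\right) + 24\right)\right) + 49 = \left(49 + \left(-3 + 24\right)\right) + 49 = \left(49 + 21\right) + 49 = 70 + 49 = 119$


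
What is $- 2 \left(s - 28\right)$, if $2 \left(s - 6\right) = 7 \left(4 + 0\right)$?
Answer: $16$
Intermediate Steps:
$s = 20$ ($s = 6 + \frac{7 \left(4 + 0\right)}{2} = 6 + \frac{7 \cdot 4}{2} = 6 + \frac{1}{2} \cdot 28 = 6 + 14 = 20$)
$- 2 \left(s - 28\right) = - 2 \left(20 - 28\right) = \left(-2\right) \left(-8\right) = 16$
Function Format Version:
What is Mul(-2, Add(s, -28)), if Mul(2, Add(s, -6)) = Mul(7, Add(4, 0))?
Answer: 16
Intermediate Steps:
s = 20 (s = Add(6, Mul(Rational(1, 2), Mul(7, Add(4, 0)))) = Add(6, Mul(Rational(1, 2), Mul(7, 4))) = Add(6, Mul(Rational(1, 2), 28)) = Add(6, 14) = 20)
Mul(-2, Add(s, -28)) = Mul(-2, Add(20, -28)) = Mul(-2, -8) = 16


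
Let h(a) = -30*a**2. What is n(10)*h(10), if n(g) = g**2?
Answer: -300000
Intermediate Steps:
n(10)*h(10) = 10**2*(-30*10**2) = 100*(-30*100) = 100*(-3000) = -300000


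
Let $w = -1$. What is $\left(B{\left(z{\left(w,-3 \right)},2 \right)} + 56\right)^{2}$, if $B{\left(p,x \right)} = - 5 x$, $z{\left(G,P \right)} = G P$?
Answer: $2116$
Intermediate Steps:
$B{\left(p,x \right)} = - 5 x$
$\left(B{\left(z{\left(w,-3 \right)},2 \right)} + 56\right)^{2} = \left(\left(-5\right) 2 + 56\right)^{2} = \left(-10 + 56\right)^{2} = 46^{2} = 2116$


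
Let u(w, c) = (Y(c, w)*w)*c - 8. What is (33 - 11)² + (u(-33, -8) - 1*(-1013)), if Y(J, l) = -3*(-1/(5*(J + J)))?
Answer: 14791/10 ≈ 1479.1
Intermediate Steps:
Y(J, l) = 3/(10*J) (Y(J, l) = -3*(-1/(10*J)) = -(-3)/(10*J) = 3/(10*J))
u(w, c) = -8 + 3*w/10 (u(w, c) = ((3/(10*c))*w)*c - 8 = (3*w/(10*c))*c - 8 = 3*w/10 - 8 = -8 + 3*w/10)
(33 - 11)² + (u(-33, -8) - 1*(-1013)) = (33 - 11)² + ((-8 + (3/10)*(-33)) - 1*(-1013)) = 22² + ((-8 - 99/10) + 1013) = 484 + (-179/10 + 1013) = 484 + 9951/10 = 14791/10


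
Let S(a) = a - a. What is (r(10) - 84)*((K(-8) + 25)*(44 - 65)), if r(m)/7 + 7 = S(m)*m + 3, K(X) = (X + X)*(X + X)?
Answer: 660912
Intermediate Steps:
S(a) = 0
K(X) = 4*X² (K(X) = (2*X)*(2*X) = 4*X²)
r(m) = -28 (r(m) = -49 + 7*(0*m + 3) = -49 + 7*(0 + 3) = -49 + 7*3 = -49 + 21 = -28)
(r(10) - 84)*((K(-8) + 25)*(44 - 65)) = (-28 - 84)*((4*(-8)² + 25)*(44 - 65)) = -112*(4*64 + 25)*(-21) = -112*(256 + 25)*(-21) = -31472*(-21) = -112*(-5901) = 660912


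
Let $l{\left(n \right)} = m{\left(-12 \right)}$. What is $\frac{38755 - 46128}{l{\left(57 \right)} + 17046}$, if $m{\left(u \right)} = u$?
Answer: $- \frac{7373}{17034} \approx -0.43284$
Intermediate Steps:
$l{\left(n \right)} = -12$
$\frac{38755 - 46128}{l{\left(57 \right)} + 17046} = \frac{38755 - 46128}{-12 + 17046} = - \frac{7373}{17034}$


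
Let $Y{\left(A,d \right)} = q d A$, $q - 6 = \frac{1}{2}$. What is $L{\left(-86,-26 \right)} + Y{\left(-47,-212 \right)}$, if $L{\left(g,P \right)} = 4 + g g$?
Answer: $72166$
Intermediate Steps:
$q = \frac{13}{2}$ ($q = 6 + \frac{1}{2} = \frac{13}{2} \approx 6.5$)
$L{\left(g,P \right)} = 4 + g^{2}$
$Y{\left(A,d \right)} = \frac{13 A d}{2}$ ($Y{\left(A,d \right)} = \frac{13 d}{2} A = \frac{13 A d}{2}$)
$L{\left(-86,-26 \right)} + Y{\left(-47,-212 \right)} = \left(4 + \left(-86\right)^{2}\right) + \frac{13}{2} \left(-47\right) \left(-212\right) = \left(4 + 7396\right) + 64766 = 7400 + 64766 = 72166$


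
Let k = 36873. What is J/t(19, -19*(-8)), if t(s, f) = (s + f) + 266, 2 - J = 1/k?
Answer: 73745/16113501 ≈ 0.0045766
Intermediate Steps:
J = 73745/36873 (J = 2 - 1/36873 = 73745/36873 ≈ 2.0000)
t(s, f) = 266 + f + s (t(s, f) = (f + s) + 266 = 266 + f + s)
J/t(19, -19*(-8)) = 73745/(36873*(266 - 19*(-8) + 19)) = 73745/(36873*(266 + 152 + 19)) = (73745/36873)/437 = (73745/36873)*(1/437) = 73745/16113501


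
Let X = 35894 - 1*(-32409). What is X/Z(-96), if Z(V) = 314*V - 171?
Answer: -68303/30315 ≈ -2.2531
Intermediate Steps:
Z(V) = -171 + 314*V
X = 68303 (X = 35894 + 32409 = 68303)
X/Z(-96) = 68303/(-171 + 314*(-96)) = 68303/(-171 - 30144) = 68303/(-30315) = 68303*(-1/30315) = -68303/30315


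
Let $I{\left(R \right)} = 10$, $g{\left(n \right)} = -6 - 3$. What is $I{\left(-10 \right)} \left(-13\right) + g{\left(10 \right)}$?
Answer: $-139$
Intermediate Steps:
$g{\left(n \right)} = -9$ ($g{\left(n \right)} = -6 - 3 = -9$)
$I{\left(-10 \right)} \left(-13\right) + g{\left(10 \right)} = 10 \left(-13\right) - 9 = -130 - 9 = -139$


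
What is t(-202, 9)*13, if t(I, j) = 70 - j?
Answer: 793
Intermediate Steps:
t(-202, 9)*13 = (70 - 1*9)*13 = (70 - 9)*13 = 61*13 = 793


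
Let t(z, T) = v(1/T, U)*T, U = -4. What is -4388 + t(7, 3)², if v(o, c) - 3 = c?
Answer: -4379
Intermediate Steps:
v(o, c) = 3 + c
t(z, T) = -T (t(z, T) = (3 - 4)*T = -T)
-4388 + t(7, 3)² = -4388 + (-1*3)² = -4388 + (-3)² = -4388 + 9 = -4379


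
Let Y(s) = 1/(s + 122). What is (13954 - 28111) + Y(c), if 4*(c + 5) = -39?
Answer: -6073349/429 ≈ -14157.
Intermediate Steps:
c = -59/4 (c = -5 + (¼)*(-39) = -5 - 39/4 = -59/4 ≈ -14.750)
Y(s) = 1/(122 + s)
(13954 - 28111) + Y(c) = (13954 - 28111) + 1/(122 - 59/4) = -14157 + 1/(429/4) = -14157 + 4/429 = -6073349/429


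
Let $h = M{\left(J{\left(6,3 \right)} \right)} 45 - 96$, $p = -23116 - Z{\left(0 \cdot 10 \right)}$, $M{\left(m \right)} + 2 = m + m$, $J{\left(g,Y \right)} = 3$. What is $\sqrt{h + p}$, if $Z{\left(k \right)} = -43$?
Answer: $i \sqrt{22989} \approx 151.62 i$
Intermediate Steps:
$M{\left(m \right)} = -2 + 2 m$ ($M{\left(m \right)} = -2 + \left(m + m\right) = -2 + 2 m$)
$p = -23073$ ($p = -23116 - -43 = -23116 + 43 = -23073$)
$h = 84$ ($h = \left(-2 + 2 \cdot 3\right) 45 - 96 = \left(-2 + 6\right) 45 - 96 = 4 \cdot 45 - 96 = 180 - 96 = 84$)
$\sqrt{h + p} = \sqrt{84 - 23073} = \sqrt{-22989} = i \sqrt{22989}$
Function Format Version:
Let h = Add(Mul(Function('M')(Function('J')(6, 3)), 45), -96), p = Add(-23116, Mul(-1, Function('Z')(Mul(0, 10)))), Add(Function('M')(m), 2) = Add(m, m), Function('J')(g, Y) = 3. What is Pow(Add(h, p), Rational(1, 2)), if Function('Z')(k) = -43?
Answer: Mul(I, Pow(22989, Rational(1, 2))) ≈ Mul(151.62, I)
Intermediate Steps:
Function('M')(m) = Add(-2, Mul(2, m)) (Function('M')(m) = Add(-2, Add(m, m)) = Add(-2, Mul(2, m)))
p = -23073 (p = Add(-23116, Mul(-1, -43)) = Add(-23116, 43) = -23073)
h = 84 (h = Add(Mul(Add(-2, Mul(2, 3)), 45), -96) = Add(Mul(Add(-2, 6), 45), -96) = Add(Mul(4, 45), -96) = Add(180, -96) = 84)
Pow(Add(h, p), Rational(1, 2)) = Pow(Add(84, -23073), Rational(1, 2)) = Pow(-22989, Rational(1, 2)) = Mul(I, Pow(22989, Rational(1, 2)))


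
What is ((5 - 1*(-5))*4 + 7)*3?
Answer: 141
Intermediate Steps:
((5 - 1*(-5))*4 + 7)*3 = ((5 + 5)*4 + 7)*3 = (10*4 + 7)*3 = (40 + 7)*3 = 47*3 = 141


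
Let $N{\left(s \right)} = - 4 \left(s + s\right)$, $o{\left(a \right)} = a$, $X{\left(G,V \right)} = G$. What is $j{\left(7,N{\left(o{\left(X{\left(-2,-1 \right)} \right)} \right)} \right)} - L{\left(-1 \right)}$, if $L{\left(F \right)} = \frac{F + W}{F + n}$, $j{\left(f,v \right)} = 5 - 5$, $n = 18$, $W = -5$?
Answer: $\frac{6}{17} \approx 0.35294$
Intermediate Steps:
$N{\left(s \right)} = - 8 s$ ($N{\left(s \right)} = - 4 \cdot 2 s = - 8 s$)
$j{\left(f,v \right)} = 0$
$L{\left(F \right)} = \frac{-5 + F}{18 + F}$ ($L{\left(F \right)} = \frac{F - 5}{F + 18} = \frac{-5 + F}{18 + F}$)
$j{\left(7,N{\left(o{\left(X{\left(-2,-1 \right)} \right)} \right)} \right)} - L{\left(-1 \right)} = 0 - \frac{-5 - 1}{18 - 1} = 0 - \frac{1}{17} \left(-6\right) = 0 - - \frac{6}{17} = 0 + \frac{6}{17} = \frac{6}{17}$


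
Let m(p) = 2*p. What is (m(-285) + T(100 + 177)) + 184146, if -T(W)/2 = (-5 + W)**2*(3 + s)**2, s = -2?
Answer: 35608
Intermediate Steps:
T(W) = -2*(-5 + W)**2 (T(W) = -2*(-5 + W)**2*(3 - 2)**2 = -2*(-5 + W)**2*1**2 = -2*(-5 + W)**2)
(m(-285) + T(100 + 177)) + 184146 = (2*(-285) - 2*(-5 + (100 + 177))**2) + 184146 = (-570 - 2*(-5 + 277)**2) + 184146 = (-570 - 2*272**2) + 184146 = (-570 - 2*73984) + 184146 = (-570 - 147968) + 184146 = -148538 + 184146 = 35608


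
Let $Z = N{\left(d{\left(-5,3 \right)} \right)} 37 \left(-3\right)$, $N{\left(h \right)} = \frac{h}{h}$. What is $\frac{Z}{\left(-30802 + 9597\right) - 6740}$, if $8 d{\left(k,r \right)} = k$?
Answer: $\frac{37}{9315} \approx 0.0039721$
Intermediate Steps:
$d{\left(k,r \right)} = \frac{k}{8}$
$N{\left(h \right)} = 1$
$Z = -111$ ($Z = 1 \cdot 37 \left(-3\right) = 37 \left(-3\right) = -111$)
$\frac{Z}{\left(-30802 + 9597\right) - 6740} = - \frac{111}{\left(-30802 + 9597\right) - 6740} = - \frac{111}{-21205 - 6740} = - \frac{111}{-27945} = \left(-111\right) \left(- \frac{1}{27945}\right) = \frac{37}{9315}$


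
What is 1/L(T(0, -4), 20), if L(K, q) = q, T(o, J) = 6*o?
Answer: 1/20 ≈ 0.050000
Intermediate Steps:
1/L(T(0, -4), 20) = 1/20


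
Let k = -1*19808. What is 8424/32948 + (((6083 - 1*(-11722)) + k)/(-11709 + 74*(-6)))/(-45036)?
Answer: 1152644703137/4508295498396 ≈ 0.25567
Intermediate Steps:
k = -19808
8424/32948 + (((6083 - 1*(-11722)) + k)/(-11709 + 74*(-6)))/(-45036) = 8424/32948 + (((6083 - 1*(-11722)) - 19808)/(-11709 + 74*(-6)))/(-45036) = 8424*(1/32948) + (((6083 + 11722) - 19808)/(-11709 - 444))*(-1/45036) = 2106/8237 + ((17805 - 19808)/(-12153))*(-1/45036) = 2106/8237 - 2003*(-1/12153)*(-1/45036) = 2106/8237 + (2003/12153)*(-1/45036) = 2106/8237 - 2003/547322508 = 1152644703137/4508295498396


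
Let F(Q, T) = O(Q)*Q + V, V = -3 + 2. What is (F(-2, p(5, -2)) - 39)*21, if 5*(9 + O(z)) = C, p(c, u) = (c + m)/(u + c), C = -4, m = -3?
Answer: -2142/5 ≈ -428.40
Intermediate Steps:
p(c, u) = (-3 + c)/(c + u) (p(c, u) = (c - 3)/(u + c) = (-3 + c)/(c + u))
O(z) = -49/5 (O(z) = -9 + (⅕)*(-4) = -9 - ⅘ = -49/5)
V = -1
F(Q, T) = -1 - 49*Q/5 (F(Q, T) = -49*Q/5 - 1 = -1 - 49*Q/5)
(F(-2, p(5, -2)) - 39)*21 = ((-1 - 49/5*(-2)) - 39)*21 = ((-1 + 98/5) - 39)*21 = (93/5 - 39)*21 = -102/5*21 = -2142/5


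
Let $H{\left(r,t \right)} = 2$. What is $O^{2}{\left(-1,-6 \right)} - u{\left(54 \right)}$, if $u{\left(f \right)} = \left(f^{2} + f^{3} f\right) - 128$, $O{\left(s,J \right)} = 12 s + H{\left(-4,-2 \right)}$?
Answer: $-8505744$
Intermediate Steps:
$O{\left(s,J \right)} = 2 + 12 s$ ($O{\left(s,J \right)} = 12 s + 2 = 2 + 12 s$)
$u{\left(f \right)} = -128 + f^{2} + f^{4}$ ($u{\left(f \right)} = \left(f^{2} + f^{4}\right) - 128 = -128 + f^{2} + f^{4}$)
$O^{2}{\left(-1,-6 \right)} - u{\left(54 \right)} = \left(2 + 12 \left(-1\right)\right)^{2} - \left(-128 + 54^{2} + 54^{4}\right) = \left(2 - 12\right)^{2} - \left(-128 + 2916 + 8503056\right) = \left(-10\right)^{2} - 8505844 = 100 - 8505844 = -8505744$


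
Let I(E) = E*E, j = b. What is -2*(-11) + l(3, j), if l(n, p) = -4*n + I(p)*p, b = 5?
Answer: 135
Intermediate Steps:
j = 5
I(E) = E²
l(n, p) = p³ - 4*n (l(n, p) = -4*n + p²*p = -4*n + p³ = p³ - 4*n)
-2*(-11) + l(3, j) = -2*(-11) + (5³ - 4*3) = 22 + (125 - 12) = 22 + 113 = 135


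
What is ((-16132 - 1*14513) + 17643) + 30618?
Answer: 17616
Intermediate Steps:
((-16132 - 1*14513) + 17643) + 30618 = ((-16132 - 14513) + 17643) + 30618 = (-30645 + 17643) + 30618 = -13002 + 30618 = 17616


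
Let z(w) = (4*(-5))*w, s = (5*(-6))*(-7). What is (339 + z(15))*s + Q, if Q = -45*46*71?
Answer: -138780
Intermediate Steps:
s = 210 (s = -30*(-7) = 210)
z(w) = -20*w
Q = -146970 (Q = -2070*71 = -146970)
(339 + z(15))*s + Q = (339 - 20*15)*210 - 146970 = (339 - 300)*210 - 146970 = 39*210 - 146970 = 8190 - 146970 = -138780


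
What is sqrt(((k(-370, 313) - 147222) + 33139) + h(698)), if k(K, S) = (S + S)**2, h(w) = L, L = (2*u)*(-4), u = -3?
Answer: sqrt(277817) ≈ 527.08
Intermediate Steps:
L = 24 (L = (2*(-3))*(-4) = -6*(-4) = 24)
h(w) = 24
k(K, S) = 4*S**2 (k(K, S) = (2*S)**2 = 4*S**2)
sqrt(((k(-370, 313) - 147222) + 33139) + h(698)) = sqrt(((4*313**2 - 147222) + 33139) + 24) = sqrt(((4*97969 - 147222) + 33139) + 24) = sqrt(((391876 - 147222) + 33139) + 24) = sqrt((244654 + 33139) + 24) = sqrt(277793 + 24) = sqrt(277817)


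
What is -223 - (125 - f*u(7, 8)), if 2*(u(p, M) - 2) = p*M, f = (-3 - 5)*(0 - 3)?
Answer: 372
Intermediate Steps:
f = 24 (f = -8*(-3) = 24)
u(p, M) = 2 + M*p/2 (u(p, M) = 2 + (p*M)/2 = 2 + (M*p)/2 = 2 + M*p/2)
-223 - (125 - f*u(7, 8)) = -223 - (125 - 24*(2 + (½)*8*7)) = -223 - (125 - 24*(2 + 28)) = -223 - (125 - 24*30) = -223 - (125 - 1*720) = -223 - (125 - 720) = -223 - 1*(-595) = -223 + 595 = 372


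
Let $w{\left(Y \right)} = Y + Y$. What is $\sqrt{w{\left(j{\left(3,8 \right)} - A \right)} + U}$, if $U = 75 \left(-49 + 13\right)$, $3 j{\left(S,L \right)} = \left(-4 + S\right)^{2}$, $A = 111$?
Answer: $\frac{2 i \sqrt{6573}}{3} \approx 54.049 i$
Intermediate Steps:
$j{\left(S,L \right)} = \frac{\left(-4 + S\right)^{2}}{3}$
$U = -2700$ ($U = 75 \left(-36\right) = -2700$)
$w{\left(Y \right)} = 2 Y$
$\sqrt{w{\left(j{\left(3,8 \right)} - A \right)} + U} = \sqrt{2 \left(\frac{\left(-4 + 3\right)^{2}}{3} - 111\right) - 2700} = \sqrt{2 \left(\frac{\left(-1\right)^{2}}{3} - 111\right) - 2700} = \sqrt{2 \left(\frac{1}{3} \cdot 1 - 111\right) - 2700} = \sqrt{2 \left(\frac{1}{3} - 111\right) - 2700} = \sqrt{2 \left(- \frac{332}{3}\right) - 2700} = \sqrt{- \frac{664}{3} - 2700} = \sqrt{- \frac{8764}{3}} = \frac{2 i \sqrt{6573}}{3}$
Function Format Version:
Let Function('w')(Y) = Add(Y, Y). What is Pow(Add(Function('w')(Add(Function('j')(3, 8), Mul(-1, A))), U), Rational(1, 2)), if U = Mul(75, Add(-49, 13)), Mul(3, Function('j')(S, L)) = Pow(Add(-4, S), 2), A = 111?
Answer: Mul(Rational(2, 3), I, Pow(6573, Rational(1, 2))) ≈ Mul(54.049, I)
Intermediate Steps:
Function('j')(S, L) = Mul(Rational(1, 3), Pow(Add(-4, S), 2))
U = -2700 (U = Mul(75, -36) = -2700)
Function('w')(Y) = Mul(2, Y)
Pow(Add(Function('w')(Add(Function('j')(3, 8), Mul(-1, A))), U), Rational(1, 2)) = Pow(Add(Mul(2, Add(Mul(Rational(1, 3), Pow(Add(-4, 3), 2)), Mul(-1, 111))), -2700), Rational(1, 2)) = Pow(Add(Mul(2, Add(Mul(Rational(1, 3), Pow(-1, 2)), -111)), -2700), Rational(1, 2)) = Pow(Add(Mul(2, Add(Mul(Rational(1, 3), 1), -111)), -2700), Rational(1, 2)) = Pow(Add(Mul(2, Add(Rational(1, 3), -111)), -2700), Rational(1, 2)) = Pow(Add(Mul(2, Rational(-332, 3)), -2700), Rational(1, 2)) = Pow(Add(Rational(-664, 3), -2700), Rational(1, 2)) = Pow(Rational(-8764, 3), Rational(1, 2)) = Mul(Rational(2, 3), I, Pow(6573, Rational(1, 2)))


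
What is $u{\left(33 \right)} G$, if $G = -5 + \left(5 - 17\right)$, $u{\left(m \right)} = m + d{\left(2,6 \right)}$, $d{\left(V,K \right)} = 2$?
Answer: $-595$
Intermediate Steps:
$u{\left(m \right)} = 2 + m$ ($u{\left(m \right)} = m + 2 = 2 + m$)
$G = -17$ ($G = -5 - 12 = -17$)
$u{\left(33 \right)} G = \left(2 + 33\right) \left(-17\right) = 35 \left(-17\right) = -595$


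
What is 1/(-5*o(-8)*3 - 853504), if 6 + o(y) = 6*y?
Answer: -1/852694 ≈ -1.1728e-6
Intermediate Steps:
o(y) = -6 + 6*y
1/(-5*o(-8)*3 - 853504) = 1/(-5*(-6 + 6*(-8))*3 - 853504) = 1/(-5*(-6 - 48)*3 - 853504) = 1/(-5*(-54)*3 - 853504) = 1/(270*3 - 853504) = 1/(810 - 853504) = 1/(-852694) = -1/852694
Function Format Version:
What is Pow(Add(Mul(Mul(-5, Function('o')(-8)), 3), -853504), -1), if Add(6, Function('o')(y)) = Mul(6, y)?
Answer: Rational(-1, 852694) ≈ -1.1728e-6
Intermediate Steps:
Function('o')(y) = Add(-6, Mul(6, y))
Pow(Add(Mul(Mul(-5, Function('o')(-8)), 3), -853504), -1) = Pow(Add(Mul(Mul(-5, Add(-6, Mul(6, -8))), 3), -853504), -1) = Pow(Add(Mul(Mul(-5, Add(-6, -48)), 3), -853504), -1) = Pow(Add(Mul(Mul(-5, -54), 3), -853504), -1) = Pow(Add(Mul(270, 3), -853504), -1) = Pow(Add(810, -853504), -1) = Pow(-852694, -1) = Rational(-1, 852694)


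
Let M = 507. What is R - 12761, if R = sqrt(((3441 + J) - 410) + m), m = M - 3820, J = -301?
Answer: -12761 + I*sqrt(583) ≈ -12761.0 + 24.145*I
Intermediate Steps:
m = -3313 (m = 507 - 3820 = -3313)
R = I*sqrt(583) (R = sqrt(((3441 - 301) - 410) - 3313) = sqrt((3140 - 410) - 3313) = sqrt(2730 - 3313) = sqrt(-583) = I*sqrt(583) ≈ 24.145*I)
R - 12761 = I*sqrt(583) - 12761 = -12761 + I*sqrt(583)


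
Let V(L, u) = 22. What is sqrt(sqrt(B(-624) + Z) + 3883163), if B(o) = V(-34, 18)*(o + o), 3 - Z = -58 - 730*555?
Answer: sqrt(3883163 + sqrt(377755)) ≈ 1970.7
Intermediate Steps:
Z = 405211 (Z = 3 - (-58 - 730*555) = 3 - (-58 - 405150) = 3 - 1*(-405208) = 3 + 405208 = 405211)
B(o) = 44*o (B(o) = 22*(o + o) = 22*(2*o) = 44*o)
sqrt(sqrt(B(-624) + Z) + 3883163) = sqrt(sqrt(44*(-624) + 405211) + 3883163) = sqrt(sqrt(-27456 + 405211) + 3883163) = sqrt(sqrt(377755) + 3883163) = sqrt(3883163 + sqrt(377755))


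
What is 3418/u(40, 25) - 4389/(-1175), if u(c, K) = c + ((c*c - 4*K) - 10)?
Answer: 1073132/179775 ≈ 5.9693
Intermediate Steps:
u(c, K) = -10 + c + c² - 4*K (u(c, K) = c + ((c² - 4*K) - 10) = c + (-10 + c² - 4*K) = -10 + c + c² - 4*K)
3418/u(40, 25) - 4389/(-1175) = 3418/(-10 + 40 + 40² - 4*25) - 4389/(-1175) = 3418/(-10 + 40 + 1600 - 100) - 4389*(-1/1175) = 3418/1530 + 4389/1175 = 3418*(1/1530) + 4389/1175 = 1709/765 + 4389/1175 = 1073132/179775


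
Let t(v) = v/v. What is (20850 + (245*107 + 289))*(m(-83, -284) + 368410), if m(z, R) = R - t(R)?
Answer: 17432191250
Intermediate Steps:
t(v) = 1
m(z, R) = -1 + R (m(z, R) = R - 1*1 = R - 1 = -1 + R)
(20850 + (245*107 + 289))*(m(-83, -284) + 368410) = (20850 + (245*107 + 289))*((-1 - 284) + 368410) = (20850 + (26215 + 289))*(-285 + 368410) = (20850 + 26504)*368125 = 47354*368125 = 17432191250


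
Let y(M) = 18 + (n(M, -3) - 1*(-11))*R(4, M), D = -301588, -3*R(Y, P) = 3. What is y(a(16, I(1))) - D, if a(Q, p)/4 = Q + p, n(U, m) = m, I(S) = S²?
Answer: 301598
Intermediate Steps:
R(Y, P) = -1 (R(Y, P) = -⅓*3 = -1)
a(Q, p) = 4*Q + 4*p (a(Q, p) = 4*(Q + p) = 4*Q + 4*p)
y(M) = 10 (y(M) = 18 + (-3 - 1*(-11))*(-1) = 18 + (-3 + 11)*(-1) = 18 + 8*(-1) = 18 - 8 = 10)
y(a(16, I(1))) - D = 10 - 1*(-301588) = 10 + 301588 = 301598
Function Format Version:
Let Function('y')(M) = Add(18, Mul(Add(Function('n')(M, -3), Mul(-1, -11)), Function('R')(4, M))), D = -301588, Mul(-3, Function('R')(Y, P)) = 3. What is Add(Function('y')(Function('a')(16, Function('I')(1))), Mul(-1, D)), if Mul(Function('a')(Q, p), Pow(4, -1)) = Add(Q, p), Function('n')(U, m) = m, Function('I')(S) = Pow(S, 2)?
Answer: 301598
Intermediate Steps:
Function('R')(Y, P) = -1 (Function('R')(Y, P) = Mul(Rational(-1, 3), 3) = -1)
Function('a')(Q, p) = Add(Mul(4, Q), Mul(4, p)) (Function('a')(Q, p) = Mul(4, Add(Q, p)) = Add(Mul(4, Q), Mul(4, p)))
Function('y')(M) = 10 (Function('y')(M) = Add(18, Mul(Add(-3, Mul(-1, -11)), -1)) = Add(18, Mul(Add(-3, 11), -1)) = Add(18, Mul(8, -1)) = Add(18, -8) = 10)
Add(Function('y')(Function('a')(16, Function('I')(1))), Mul(-1, D)) = Add(10, Mul(-1, -301588)) = Add(10, 301588) = 301598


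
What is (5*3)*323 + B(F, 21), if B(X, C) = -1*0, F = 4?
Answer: 4845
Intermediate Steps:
B(X, C) = 0
(5*3)*323 + B(F, 21) = (5*3)*323 + 0 = 15*323 + 0 = 4845 + 0 = 4845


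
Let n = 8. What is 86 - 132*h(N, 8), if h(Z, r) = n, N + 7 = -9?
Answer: -970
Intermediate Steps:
N = -16 (N = -7 - 9 = -16)
h(Z, r) = 8
86 - 132*h(N, 8) = 86 - 132*8 = 86 - 1056 = -970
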